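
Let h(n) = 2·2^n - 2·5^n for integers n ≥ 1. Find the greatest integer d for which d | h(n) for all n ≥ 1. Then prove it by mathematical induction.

d = 6

Computing the first values: h(1) = -6 and h(2) = -42; gcd(-6, -42) = 6, so d ≤ 6.
We prove 6 | 2·2^n - 2·5^n for all n ≥ 1 by induction on n.
When n = 1: h(1) = -6 = 6·(-1), so 6 | h(1).
For the inductive step, assume it holds for an arbitrary k ≥ 1, i.e. 6 | h(k). Then
h(k+1) − 5·h(k) = (2·2^(k+1) - 2·5^(k+1)) − 5·(2·2^k - 2·5^k) = (2)·2^k·(2 − 5) = (-6)·2^k. Since 6 | h(k) by the inductive hypothesis, 6 | 5·h(k); and 6 | -6 since -6 = 6·-1. Therefore 6 | h(k+1).
This completes the induction.
Therefore the largest such d is 6.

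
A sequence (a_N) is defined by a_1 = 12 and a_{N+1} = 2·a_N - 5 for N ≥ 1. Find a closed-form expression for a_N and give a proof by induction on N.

a_N = 7·2^(N - 1) + 5

Computing the first terms: a_1 = 12, a_2 = 19, a_3 = 33. This suggests a_N = 7·2^(N - 1) + 5.
Base step (N = 1): the formula gives 12 = 12 = a_1.
Inductive step: assume the claim holds for N = m, so a_m = 7·2^(m - 1) + 5.
Then a_{m+1} = 2·a_m - 5 = 2·(7·2^(m - 1) + 5) - 5 = 7·2^m + 5 = 7·2^((m+1) - 1) + 5,
which is the claimed formula at N = m+1.
This completes the induction.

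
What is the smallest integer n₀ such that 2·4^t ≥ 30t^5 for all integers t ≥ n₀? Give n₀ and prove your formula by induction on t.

n₀ = 11

At t = 10: 2097152 < 3000000, so the inequality fails and n₀ ≥ 11. We prove 2·4^t ≥ 30t^5 for all t ≥ 11.
When t = 11: 2·4^t = 8388608 and 30t^5 = 4831530, so 8388608 ≥ 4831530.
Suppose the result is true for t = m, so 2·4^m ≥ 30m^5.
Then 2·4^(m + 1) = 4·(2·4^m) ≥ 4·(30m^5).
Also, for m ≥ 11 we have 4·(30m^5) ≥ 30(m+1)^5, since 4 ≥ (1 + 1/m)^5 for all m ≥ 11.
Combining, 2·4^(m + 1) ≥ 30(m+1)^5.
Hence, by induction on t, the claim holds for every t ≥ 11.
Hence the smallest such n₀ is 11.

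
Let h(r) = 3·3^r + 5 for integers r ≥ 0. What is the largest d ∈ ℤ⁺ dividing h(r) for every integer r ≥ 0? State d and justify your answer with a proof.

d = 2

Computing the first values: h(0) = 8 and h(1) = 14; gcd(8, 14) = 2, so d ≤ 2.
We prove 2 | 3·3^r + 5 for all r ≥ 0 by induction on r.
When r = 0: h(0) = 8 = 2·(4), so 2 | h(0).
Inductive step: suppose the statement holds for some k ≥ 0, i.e. 2 | h(k). Then
h(k+1) = 3·3^(k+1) + 5 = 3·(3·3^k + 5) - 10 = 3·h(k) - 10. The first term is divisible by 2 by the inductive hypothesis, and -10 is divisible by 2. Hence 2 | h(k+1).
Hence, by induction on r, the claim holds for every r ≥ 0.
Therefore the largest such d is 2.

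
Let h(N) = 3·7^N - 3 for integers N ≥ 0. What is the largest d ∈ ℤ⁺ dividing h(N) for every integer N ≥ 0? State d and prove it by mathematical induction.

d = 18

Computing the first values: h(0) = 0 and h(1) = 18; gcd(0, 18) = 18, so d ≤ 18.
We prove 18 | 3·7^N - 3 for all N ≥ 0 by induction on N.
When N = 0: h(0) = 0 = 18·(0), so 18 | h(0).
Inductive step: assume the claim holds for N = m, i.e. 18 | h(m). Then
h(m+1) = 3·7^(m+1) - 3 = 7·(3·7^m - 3) + 18 = 7·h(m) + 18. The first term is divisible by 18 by the inductive hypothesis, and 18 is divisible by 18. Hence 18 | h(m+1).
Hence, by induction on N, the claim holds for every N ≥ 0.
Therefore the largest such d is 18.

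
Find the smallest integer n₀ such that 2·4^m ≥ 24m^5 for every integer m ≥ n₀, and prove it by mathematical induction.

n₀ = 11

At m = 10: 2097152 < 2400000, so the inequality fails and n₀ ≥ 11. We prove 2·4^m ≥ 24m^5 for all m ≥ 11.
Base case (m = 11): 2·4^m = 8388608 and 24m^5 = 3865224, so 8388608 ≥ 3865224.
For the inductive step, assume it holds for an arbitrary p ≥ 11, so 2·4^p ≥ 24p^5.
Then 2·4^(p + 1) = 4·(2·4^p) ≥ 4·(24p^5).
Also, for p ≥ 11 we have 4·(24p^5) ≥ 24(p+1)^5, since 4 ≥ (1 + 1/p)^5 for all p ≥ 11.
Combining, 2·4^(p + 1) ≥ 24(p+1)^5.
This completes the induction.
Hence the smallest such n₀ is 11.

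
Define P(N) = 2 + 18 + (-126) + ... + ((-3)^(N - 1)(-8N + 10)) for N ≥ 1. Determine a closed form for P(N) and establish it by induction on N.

P(N) = 2(-3)^N(N - 1) + 2

We claim P(N) = 2(-3)^N(N - 1) + 2 for all N ≥ 1.
Base step (N = 1): P(1) = 2, and the closed form gives 2. They agree.
Suppose the result is true for N = p, so P(p) = 2(-3)^p(p - 1) + 2.
Then P(p+1) = P(p) + ((-3)^p(-8p + 2)) = (2(-3)^p(p - 1) + 2) + ((-3)^p(-8p + 2)).
Simplifying, P(p+1) = -6(-3)^p·p + 2 = 2(-3)^(p+1)((p+1) - 1) + 2,
which is the closed form with N = p+1.
By the principle of mathematical induction, the result holds for all N ≥ 1.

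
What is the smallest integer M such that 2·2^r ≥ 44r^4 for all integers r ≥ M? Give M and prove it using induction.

At r = 22: 8388608 < 10307264, so the inequality fails and M ≥ 23. We prove 2·2^r ≥ 44r^4 for all r ≥ 23.
For the base case r = 23: 2·2^r = 16777216 and 44r^4 = 12313004, so 16777216 ≥ 12313004.
For the inductive step, assume it holds for an arbitrary j ≥ 23, so 2·2^j ≥ 44j^4.
Then 2·2^(j + 1) = 2·(2·2^j) ≥ 2·(44j^4).
Also, for j ≥ 23 we have 2·(44j^4) ≥ 44(j+1)^4, since 2 ≥ (1 + 1/j)^4 for all j ≥ 23.
Combining, 2·2^(j + 1) ≥ 44(j+1)^4.
By the principle of mathematical induction, the result holds for all r ≥ 23.
Hence the smallest such M is 23.

M = 23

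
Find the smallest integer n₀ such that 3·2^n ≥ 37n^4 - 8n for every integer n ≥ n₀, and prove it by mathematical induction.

At n = 21: 6291456 < 7195629, so the inequality fails and n₀ ≥ 22. We prove 3·2^n ≥ 37n^4 - 8n for all n ≥ 22.
Base step (n = 22): 3·2^n = 12582912 and 37n^4 - 8n = 8667296, so 12582912 ≥ 8667296.
Inductive step: assume the claim holds for n = k, so 3·2^k ≥ 37k^4 - 8k.
Then 3·2^(k + 1) = 2·(3·2^k) ≥ 2·(37k^4 - 8k).
Also, for k ≥ 22 we have 2·(37k^4 - 8k) ≥ 37(k+1)^4 - 8(k+1), since 2·(37k^4 - 8k) − (37(k+1)^4 - 8(k+1)) = 37k^4 - 148k^3 - 222k^2 - 156k - 29, which is nonnegative for all k ≥ 22.
Combining, 3·2^(k + 1) ≥ 37(k+1)^4 - 8(k+1).
By induction, the statement is established for all n ≥ 22.
Hence the smallest such n₀ is 22.

n₀ = 22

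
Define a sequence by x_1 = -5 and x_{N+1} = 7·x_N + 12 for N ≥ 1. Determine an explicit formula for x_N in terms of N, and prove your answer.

x_N = -3·7^(N - 1) - 2

Computing the first terms: x_1 = -5, x_2 = -23, x_3 = -149. This suggests x_N = -3·7^(N - 1) - 2.
Base step (N = 1): the formula gives -5 = -5 = x_1.
Suppose the result is true for N = k, so x_k = -3·7^(k - 1) - 2.
Then x_{k+1} = 7·x_k + 12 = 7·(-3·7^(k - 1) - 2) + 12 = -3·7^k - 2 = -3·7^((k+1) - 1) - 2,
which is the claimed formula at N = k+1.
By the principle of mathematical induction, the result holds for all N ≥ 1.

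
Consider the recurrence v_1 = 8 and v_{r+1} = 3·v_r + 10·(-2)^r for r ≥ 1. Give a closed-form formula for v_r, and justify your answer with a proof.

Computing the first terms: v_1 = 8, v_2 = 4, v_3 = 52. This suggests v_r = (-2)^(r + 1) + 4·3^(r - 1).
When r = 1: the formula gives 8 = 8 = v_1.
Inductive step: suppose the statement holds for some m ≥ 1, so v_m = (-2)^(m + 1) + 4·3^(m - 1).
Then v_{m+1} = 3·v_m + 10·(-2)^m = 3·((-2)^(m + 1) + 4·3^(m - 1)) + 10·(-2)^m = (-2)^(m + 2) + 4·3^m = (-2)^((m+1) + 1) + 4·3^((m+1) - 1),
which is the claimed formula at r = m+1.
By induction, the statement is established for all r ≥ 1.

v_r = (-2)^(r + 1) + 4·3^(r - 1)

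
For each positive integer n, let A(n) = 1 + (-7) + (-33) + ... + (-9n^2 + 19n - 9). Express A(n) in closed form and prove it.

A(n) = -n(3n^2 - 5n + 1)

We claim A(n) = -n(3n^2 - 5n + 1) for all n ≥ 1.
When n = 1: A(1) = 1, and the closed form gives 1. They agree.
Suppose the result is true for n = k, so A(k) = k(-3k^2 + 5k - 1).
Then A(k+1) = A(k) + (-9k^2 + k + 1) = (k(-3k^2 + 5k - 1)) + (-9k^2 + k + 1).
Simplifying, A(k+1) = -(k + 1)(3k^2 + k - 1) = -(k+1)(3(k+1)^2 - 5(k+1) + 1),
which is the closed form with n = k+1.
This completes the induction.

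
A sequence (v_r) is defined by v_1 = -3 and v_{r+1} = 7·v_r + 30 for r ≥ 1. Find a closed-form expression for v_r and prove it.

Computing the first terms: v_1 = -3, v_2 = 9, v_3 = 93. This suggests v_r = 2·7^(r - 1) - 5.
When r = 1: the formula gives -3 = -3 = v_1.
Inductive step: suppose the statement holds for some j ≥ 1, so v_j = 2·7^(j - 1) - 5.
Then v_{j+1} = 7·v_j + 30 = 7·(2·7^(j - 1) - 5) + 30 = 2·7^j - 5 = 2·7^((j+1) - 1) - 5,
which is the claimed formula at r = j+1.
This completes the induction.

v_r = 2·7^(r - 1) - 5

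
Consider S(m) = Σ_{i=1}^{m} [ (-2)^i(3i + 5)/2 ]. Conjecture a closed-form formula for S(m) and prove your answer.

We claim S(m) = (-2)^m(m + 2) - 2 for all m ≥ 1.
When m = 1: S(1) = -8, and the closed form gives -8. They agree.
Inductive step: assume the claim holds for m = i, so S(i) = (-2)^i(i + 2) - 2.
Then S(i+1) = S(i) + ((-2)^i(-3i - 8)) = ((-2)^i(i + 2) - 2) + ((-2)^i(-3i - 8)).
Simplifying, S(i+1) = -2(-2)^i·i - 6(-2)^i - 2 = (-2)^(i+1)((i+1) + 2) - 2,
which is the closed form with m = i+1.
By induction, the statement is established for all m ≥ 1.

S(m) = (-2)^m(m + 2) - 2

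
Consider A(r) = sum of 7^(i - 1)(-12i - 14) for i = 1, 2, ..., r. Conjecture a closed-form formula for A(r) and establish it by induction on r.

We claim A(r) = -2·7^r(r + 1) + 2 for all r ≥ 1.
Base case (r = 1): A(1) = -26, and the closed form gives -26. They agree.
For the inductive step, assume it holds for an arbitrary i ≥ 1, so A(i) = -2·7^i(i + 1) + 2.
Then A(i+1) = A(i) + (7^i(-12i - 26)) = (-2·7^i(i + 1) + 2) + (7^i(-12i - 26)).
Simplifying, A(i+1) = -14·7^i·i - 28·7^i + 2 = -2·7^(i+1)((i+1) + 1) + 2,
which is the closed form with r = i+1.
This completes the induction.

A(r) = -2·7^r(r + 1) + 2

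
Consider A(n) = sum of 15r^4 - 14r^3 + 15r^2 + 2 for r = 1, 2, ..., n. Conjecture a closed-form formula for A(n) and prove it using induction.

We claim A(n) = n(3n^4 + 4n^3 + 3n^2 + 4n + 4) for all n ≥ 1.
Base case (n = 1): A(1) = 18, and the closed form gives 18. They agree.
Suppose the result is true for n = r, so A(r) = r(3r^4 + 4r^3 + 3r^2 + 4r + 4).
Then A(r+1) = A(r) + (15r^4 + 46r^3 + 63r^2 + 48r + 18) = (r(3r^4 + 4r^3 + 3r^2 + 4r + 4)) + (15r^4 + 46r^3 + 63r^2 + 48r + 18).
Simplifying, A(r+1) = (r + 1)(3r^4 + 16r^3 + 33r^2 + 34r + 18) = (r+1)(3(r+1)^4 + 4(r+1)^3 + 3(r+1)^2 + 4(r+1) + 4),
which is the closed form with n = r+1.
By the principle of mathematical induction, the result holds for all n ≥ 1.

A(n) = n(3n^4 + 4n^3 + 3n^2 + 4n + 4)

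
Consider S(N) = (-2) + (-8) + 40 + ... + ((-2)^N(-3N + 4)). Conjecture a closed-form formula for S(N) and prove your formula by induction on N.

S(N) = 2(-2)^N(-N + 1) - 2

We claim S(N) = 2(-2)^N(-N + 1) - 2 for all N ≥ 1.
Base case (N = 1): S(1) = -2, and the closed form gives -2. They agree.
For the inductive step, assume it holds for an arbitrary p ≥ 1, so S(p) = 2(-2)^p(-p + 1) - 2.
Then S(p+1) = S(p) + ((-2)^(p + 1)(-3p + 1)) = (2(-2)^p(-p + 1) - 2) + ((-2)^(p + 1)(-3p + 1)).
Simplifying, S(p+1) = 4(-2)^p·p - 2 = 2(-2)^(p+1)(-(p+1) + 1) - 2,
which is the closed form with N = p+1.
By induction, the statement is established for all N ≥ 1.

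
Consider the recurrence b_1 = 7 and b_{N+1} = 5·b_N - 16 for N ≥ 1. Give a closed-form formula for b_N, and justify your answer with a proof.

Computing the first terms: b_1 = 7, b_2 = 19, b_3 = 79. This suggests b_N = 3·5^(N - 1) + 4.
Base step (N = 1): the formula gives 7 = 7 = b_1.
Inductive step: assume the claim holds for N = r, so b_r = 3·5^(r - 1) + 4.
Then b_{r+1} = 5·b_r - 16 = 5·(3·5^(r - 1) + 4) - 16 = 3·5^r + 4 = 3·5^((r+1) - 1) + 4,
which is the claimed formula at N = r+1.
By induction, the statement is established for all N ≥ 1.

b_N = 3·5^(N - 1) + 4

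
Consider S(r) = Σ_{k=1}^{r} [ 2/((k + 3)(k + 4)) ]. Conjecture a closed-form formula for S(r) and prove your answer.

S(r) = r/(2(r + 4))

We claim S(r) = r/(2(r + 4)) for all r ≥ 1.
Base step (r = 1): S(1) = 1/10, and the closed form gives 1/10. They agree.
For the inductive step, assume it holds for an arbitrary k ≥ 1, so S(k) = k/(2(k + 4)).
Then S(k+1) = S(k) + (2/((k + 4)(k + 5))) = (k/(2(k + 4))) + (2/((k + 4)(k + 5))).
Simplifying, S(k+1) = (k + 1)/(2(k + 5)) = (k+1)/(2((k+1) + 4)),
which is the closed form with r = k+1.
Hence, by induction on r, the claim holds for every r ≥ 1.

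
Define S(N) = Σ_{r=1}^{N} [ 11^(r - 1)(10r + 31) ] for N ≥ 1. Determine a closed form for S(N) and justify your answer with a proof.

S(N) = 11^N(N + 3) - 3

We claim S(N) = 11^N(N + 3) - 3 for all N ≥ 1.
When N = 1: S(1) = 41, and the closed form gives 41. They agree.
Suppose the result is true for N = r, so S(r) = 11^r(r + 3) - 3.
Then S(r+1) = S(r) + (11^r(10r + 41)) = (11^r(r + 3) - 3) + (11^r(10r + 41)).
Simplifying, S(r+1) = 11·11^r·r + 44·11^r - 3 = 11^(r+1)((r+1) + 3) - 3,
which is the closed form with N = r+1.
By induction, the statement is established for all N ≥ 1.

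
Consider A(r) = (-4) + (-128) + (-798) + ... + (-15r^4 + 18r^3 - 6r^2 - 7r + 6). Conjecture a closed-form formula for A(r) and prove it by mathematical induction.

A(r) = -r(3r^4 + 3r^3 - 2r^2 + 2r - 2)

We claim A(r) = -r(3r^4 + 3r^3 - 2r^2 + 2r - 2) for all r ≥ 1.
Base step (r = 1): A(1) = -4, and the closed form gives -4. They agree.
Suppose the result is true for r = m, so A(m) = m(-3m^4 - 3m^3 + 2m^2 - 2m + 2).
Then A(m+1) = A(m) + (-15m^4 - 42m^3 - 42m^2 - 25m - 4) = (m(-3m^4 - 3m^3 + 2m^2 - 2m + 2)) + (-15m^4 - 42m^3 - 42m^2 - 25m - 4).
Simplifying, A(m+1) = -(m + 1)(3m^4 + 15m^3 + 25m^2 + 19m + 4) = -(m+1)(3(m+1)^4 + 3(m+1)^3 - 2(m+1)^2 + 2(m+1) - 2),
which is the closed form with r = m+1.
By the principle of mathematical induction, the result holds for all r ≥ 1.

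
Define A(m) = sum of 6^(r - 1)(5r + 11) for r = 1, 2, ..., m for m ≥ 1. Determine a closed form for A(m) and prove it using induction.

A(m) = 6^m(m + 2) - 2

We claim A(m) = 6^m(m + 2) - 2 for all m ≥ 1.
When m = 1: A(1) = 16, and the closed form gives 16. They agree.
For the inductive step, assume it holds for an arbitrary r ≥ 1, so A(r) = 6^r(r + 2) - 2.
Then A(r+1) = A(r) + (6^r(5r + 16)) = (6^r(r + 2) - 2) + (6^r(5r + 16)).
Simplifying, A(r+1) = 6·6^r·r + 18·6^r - 2 = 6^(r+1)((r+1) + 2) - 2,
which is the closed form with m = r+1.
Hence, by induction on m, the claim holds for every m ≥ 1.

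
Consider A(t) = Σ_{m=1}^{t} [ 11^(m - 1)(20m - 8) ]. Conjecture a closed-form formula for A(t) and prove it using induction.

A(t) = 11^t(2t - 1) + 1

We claim A(t) = 11^t(2t - 1) + 1 for all t ≥ 1.
Base case (t = 1): A(1) = 12, and the closed form gives 12. They agree.
For the inductive step, assume it holds for an arbitrary m ≥ 1, so A(m) = 11^m(2m - 1) + 1.
Then A(m+1) = A(m) + (11^m(20m + 12)) = (11^m(2m - 1) + 1) + (11^m(20m + 12)).
Simplifying, A(m+1) = 22·11^m·m + 11·11^m + 1 = 11^(m+1)(2(m+1) - 1) + 1,
which is the closed form with t = m+1.
By the principle of mathematical induction, the result holds for all t ≥ 1.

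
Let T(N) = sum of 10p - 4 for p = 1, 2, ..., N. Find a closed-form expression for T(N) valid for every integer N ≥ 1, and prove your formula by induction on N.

T(N) = N(5N + 1)

We claim T(N) = N(5N + 1) for all N ≥ 1.
Base case (N = 1): T(1) = 6, and the closed form gives 6. They agree.
For the inductive step, assume it holds for an arbitrary p ≥ 1, so T(p) = p(5p + 1).
Then T(p+1) = T(p) + (10p + 6) = (p(5p + 1)) + (10p + 6).
Simplifying, T(p+1) = (p + 1)(5p + 6) = (p+1)(5(p+1) + 1),
which is the closed form with N = p+1.
Hence, by induction on N, the claim holds for every N ≥ 1.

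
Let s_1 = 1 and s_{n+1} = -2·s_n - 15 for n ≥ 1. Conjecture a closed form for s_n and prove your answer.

s_n = -3(-2)^n - 5

Computing the first terms: s_1 = 1, s_2 = -17, s_3 = 19. This suggests s_n = -3(-2)^n - 5.
Base case (n = 1): the formula gives 1 = 1 = s_1.
Suppose the result is true for n = i, so s_i = -3(-2)^i - 5.
Then s_{i+1} = -2·s_i - 15 = -2·(-3(-2)^i - 5) - 15 = -3(-2)^(i + 1) - 5,
which is the claimed formula at n = i+1.
By the principle of mathematical induction, the result holds for all n ≥ 1.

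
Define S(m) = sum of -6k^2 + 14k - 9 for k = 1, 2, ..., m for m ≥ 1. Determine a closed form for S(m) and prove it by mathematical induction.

S(m) = -m(2m^2 - 4m + 3)

We claim S(m) = -m(2m^2 - 4m + 3) for all m ≥ 1.
For the base case m = 1: S(1) = -1, and the closed form gives -1. They agree.
For the inductive step, assume it holds for an arbitrary k ≥ 1, so S(k) = k(-2k^2 + 4k - 3).
Then S(k+1) = S(k) + (-6k^2 + 2k - 1) = (k(-2k^2 + 4k - 3)) + (-6k^2 + 2k - 1).
Simplifying, S(k+1) = -(k + 1)(2k^2 + 1) = -(k+1)(2(k+1)^2 - 4(k+1) + 3),
which is the closed form with m = k+1.
By the principle of mathematical induction, the result holds for all m ≥ 1.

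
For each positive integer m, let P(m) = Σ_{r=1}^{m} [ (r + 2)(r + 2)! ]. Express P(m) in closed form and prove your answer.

We claim P(m) = (m + 3)! - 6 for all m ≥ 1.
Base case (m = 1): P(1) = 18, and the closed form gives 18. They agree.
For the inductive step, assume it holds for an arbitrary r ≥ 1, so P(r) = (r + 3)! - 6.
Then P(r+1) = P(r) + ((r + 3)(r + 3)!) = ((r + 3)! - 6) + ((r + 3)(r + 3)!).
Simplifying, P(r+1) = ((r+1) + 3)! - 6,
which is the closed form with m = r+1.
By the principle of mathematical induction, the result holds for all m ≥ 1.

P(m) = (m + 3)! - 6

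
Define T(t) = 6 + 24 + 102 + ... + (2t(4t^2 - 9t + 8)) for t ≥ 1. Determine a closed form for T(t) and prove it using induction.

We claim T(t) = t(t + 1)(2t^2 - 4t + 5) for all t ≥ 1.
For the base case t = 1: T(1) = 6, and the closed form gives 6. They agree.
For the inductive step, assume it holds for an arbitrary m ≥ 1, so T(m) = m(2m^3 - 2m^2 + m + 5).
Then T(m+1) = T(m) + (8m^3 + 6m^2 + 4m + 6) = (m(2m^3 - 2m^2 + m + 5)) + (8m^3 + 6m^2 + 4m + 6).
Simplifying, T(m+1) = (m + 1)(m + 2)(2m^2 + 3) = (m+1)((m+1) + 1)(2(m+1)^2 - 4(m+1) + 5),
which is the closed form with t = m+1.
Hence, by induction on t, the claim holds for every t ≥ 1.

T(t) = t(t + 1)(2t^2 - 4t + 5)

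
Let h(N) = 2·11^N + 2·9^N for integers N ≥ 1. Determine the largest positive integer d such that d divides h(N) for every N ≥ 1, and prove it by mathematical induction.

Computing the first values: h(1) = 40 and h(2) = 404; gcd(40, 404) = 4, so d ≤ 4.
We prove 4 | 2·11^N + 2·9^N for all N ≥ 1 by induction on N.
When N = 1: h(1) = 40 = 4·(10), so 4 | h(1).
Inductive step: suppose the statement holds for some j ≥ 1, i.e. 4 | h(j). Then
h(j+1) − 11·h(j) = (2·11^(j+1) + 2·9^(j+1)) − 11·(2·11^j + 2·9^j) = (2)·9^j·(9 − 11) = (-4)·9^j. Since 4 | h(j) by the inductive hypothesis, 4 | 11·h(j); and 4 | -4 since -4 = 4·-1. Therefore 4 | h(j+1).
Hence, by induction on N, the claim holds for every N ≥ 1.
Therefore the largest such d is 4.

d = 4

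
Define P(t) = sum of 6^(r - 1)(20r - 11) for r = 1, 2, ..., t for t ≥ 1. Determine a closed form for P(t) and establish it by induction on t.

P(t) = 6^t(4t - 3) + 3

We claim P(t) = 6^t(4t - 3) + 3 for all t ≥ 1.
Base step (t = 1): P(1) = 9, and the closed form gives 9. They agree.
Inductive step: suppose the statement holds for some r ≥ 1, so P(r) = 6^r(4r - 3) + 3.
Then P(r+1) = P(r) + (6^r(20r + 9)) = (6^r(4r - 3) + 3) + (6^r(20r + 9)).
Simplifying, P(r+1) = 24·6^r·r + 6·6^r + 3 = 6^(r+1)(4(r+1) - 3) + 3,
which is the closed form with t = r+1.
This completes the induction.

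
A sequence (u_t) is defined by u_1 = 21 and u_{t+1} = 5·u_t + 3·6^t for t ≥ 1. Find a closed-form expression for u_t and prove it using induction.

Computing the first terms: u_1 = 21, u_2 = 123, u_3 = 723. This suggests u_t = 3·5^(t - 1) + 3·6^t.
When t = 1: the formula gives 21 = 21 = u_1.
Inductive step: assume the claim holds for t = j, so u_j = 3·5^(j - 1) + 3·6^j.
Then u_{j+1} = 5·u_j + 3·6^j = 5·(3·5^(j - 1) + 3·6^j) + 3·6^j = 3·5^j + 3·6^(j + 1) = 3·5^((j+1) - 1) + 3·6^(j+1),
which is the claimed formula at t = j+1.
This completes the induction.

u_t = 3·5^(t - 1) + 3·6^t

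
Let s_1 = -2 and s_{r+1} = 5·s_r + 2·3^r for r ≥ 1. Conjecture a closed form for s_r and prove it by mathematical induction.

s_r = -3^r + 5^(r - 1)

Computing the first terms: s_1 = -2, s_2 = -4, s_3 = -2. This suggests s_r = -3^r + 5^(r - 1).
Base step (r = 1): the formula gives -2 = -2 = s_1.
Suppose the result is true for r = m, so s_m = -3^m + 5^(m - 1).
Then s_{m+1} = 5·s_m + 2·3^m = 5·(-3^m + 5^(m - 1)) + 2·3^m = -3^(m + 1) + 5^m = -3^(m+1) + 5^((m+1) - 1),
which is the claimed formula at r = m+1.
By induction, the statement is established for all r ≥ 1.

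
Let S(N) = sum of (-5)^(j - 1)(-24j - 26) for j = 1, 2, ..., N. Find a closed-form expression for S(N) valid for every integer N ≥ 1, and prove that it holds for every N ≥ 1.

S(N) = (-5)^N(4N + 5) - 5

We claim S(N) = (-5)^N(4N + 5) - 5 for all N ≥ 1.
Base case (N = 1): S(1) = -50, and the closed form gives -50. They agree.
Inductive step: suppose the statement holds for some j ≥ 1, so S(j) = (-5)^j(4j + 5) - 5.
Then S(j+1) = S(j) + ((-5)^j(-24j - 50)) = ((-5)^j(4j + 5) - 5) + ((-5)^j(-24j - 50)).
Simplifying, S(j+1) = -20(-5)^j·j - 45(-5)^j - 5 = (-5)^(j+1)(4(j+1) + 5) - 5,
which is the closed form with N = j+1.
Hence, by induction on N, the claim holds for every N ≥ 1.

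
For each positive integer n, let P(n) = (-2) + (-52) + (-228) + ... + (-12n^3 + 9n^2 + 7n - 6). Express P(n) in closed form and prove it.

We claim P(n) = -n(3n^3 + 3n^2 - 5n + 1) for all n ≥ 1.
For the base case n = 1: P(1) = -2, and the closed form gives -2. They agree.
For the inductive step, assume it holds for an arbitrary k ≥ 1, so P(k) = k(-3k^3 - 3k^2 + 5k - 1).
Then P(k+1) = P(k) + (-12k^3 - 27k^2 - 11k - 2) = (k(-3k^3 - 3k^2 + 5k - 1)) + (-12k^3 - 27k^2 - 11k - 2).
Simplifying, P(k+1) = -(k + 1)(3k^3 + 12k^2 + 10k + 2) = -(k+1)(3(k+1)^3 + 3(k+1)^2 - 5(k+1) + 1),
which is the closed form with n = k+1.
By the principle of mathematical induction, the result holds for all n ≥ 1.

P(n) = -n(3n^3 + 3n^2 - 5n + 1)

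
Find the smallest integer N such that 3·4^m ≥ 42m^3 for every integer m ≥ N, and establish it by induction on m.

At m = 5: 3072 < 5250, so the inequality fails and N ≥ 6. We prove 3·4^m ≥ 42m^3 for all m ≥ 6.
Base step (m = 6): 3·4^m = 12288 and 42m^3 = 9072, so 12288 ≥ 9072.
Inductive step: suppose the statement holds for some p ≥ 6, so 3·4^p ≥ 42p^3.
Then 3·4^(p + 1) = 4·(3·4^p) ≥ 4·(42p^3).
Also, for p ≥ 6 we have 4·(42p^3) ≥ 42(p+1)^3, since 4 ≥ (1 + 1/p)^3 for all p ≥ 6.
Combining, 3·4^(p + 1) ≥ 42(p+1)^3.
By induction, the statement is established for all m ≥ 6.
Hence the smallest such N is 6.

N = 6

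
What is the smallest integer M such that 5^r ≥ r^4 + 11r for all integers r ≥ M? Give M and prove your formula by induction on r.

At r = 2: 25 < 38, so the inequality fails and M ≥ 3. We prove 5^r ≥ r^4 + 11r for all r ≥ 3.
When r = 3: 5^r = 125 and r^4 + 11r = 114, so 125 ≥ 114.
Inductive step: suppose the statement holds for some m ≥ 3, so 5^m ≥ m^4 + 11m.
Then 5^(m + 1) = 5·(5^m) ≥ 5·(m^4 + 11m).
Also, for m ≥ 3 we have 5·(m^4 + 11m) ≥ (m+1)^4 + 11(m+1), since 5·(m^4 + 11m) − ((m+1)^4 + 11(m+1)) = 4m^4 - 4m^3 - 6m^2 + 40m - 12, which is nonnegative for all m ≥ 3.
Combining, 5^(m + 1) ≥ (m+1)^4 + 11(m+1).
This completes the induction.
Hence the smallest such M is 3.

M = 3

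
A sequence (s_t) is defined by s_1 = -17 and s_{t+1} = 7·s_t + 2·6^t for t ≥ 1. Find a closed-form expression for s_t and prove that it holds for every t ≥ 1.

s_t = -2·6^t - 5·7^(t - 1)

Computing the first terms: s_1 = -17, s_2 = -107, s_3 = -677. This suggests s_t = -2·6^t - 5·7^(t - 1).
When t = 1: the formula gives -17 = -17 = s_1.
Suppose the result is true for t = p, so s_p = -2·6^p - 5·7^(p - 1).
Then s_{p+1} = 7·s_p + 2·6^p = 7·(-2·6^p - 5·7^(p - 1)) + 2·6^p = -2·6^(p + 1) - 5·7^p = -2·6^(p+1) - 5·7^((p+1) - 1),
which is the claimed formula at t = p+1.
This completes the induction.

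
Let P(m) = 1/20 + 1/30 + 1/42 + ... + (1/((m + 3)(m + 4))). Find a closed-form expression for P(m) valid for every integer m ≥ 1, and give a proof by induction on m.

P(m) = m/(4(m + 4))

We claim P(m) = m/(4(m + 4)) for all m ≥ 1.
For the base case m = 1: P(1) = 1/20, and the closed form gives 1/20. They agree.
Suppose the result is true for m = p, so P(p) = p/(4(p + 4)).
Then P(p+1) = P(p) + (1/((p + 4)(p + 5))) = (p/(4(p + 4))) + (1/((p + 4)(p + 5))).
Simplifying, P(p+1) = (p + 1)/(4(p + 5)) = (p+1)/(4((p+1) + 4)),
which is the closed form with m = p+1.
By induction, the statement is established for all m ≥ 1.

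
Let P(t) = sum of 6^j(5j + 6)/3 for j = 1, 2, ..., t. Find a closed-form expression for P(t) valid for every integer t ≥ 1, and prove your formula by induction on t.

We claim P(t) = 2·6^t(t + 1) - 2 for all t ≥ 1.
Base step (t = 1): P(1) = 22, and the closed form gives 22. They agree.
Inductive step: suppose the statement holds for some j ≥ 1, so P(j) = 2·6^j(j + 1) - 2.
Then P(j+1) = P(j) + (6^j(10j + 22)) = (2·6^j(j + 1) - 2) + (6^j(10j + 22)).
Simplifying, P(j+1) = 12·6^j·j + 24·6^j - 2 = 2·6^(j+1)((j+1) + 1) - 2,
which is the closed form with t = j+1.
This completes the induction.

P(t) = 2·6^t(t + 1) - 2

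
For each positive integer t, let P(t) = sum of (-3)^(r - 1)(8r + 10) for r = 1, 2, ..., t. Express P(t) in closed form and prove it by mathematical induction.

We claim P(t) = -(-3)^t(2t + 3) + 3 for all t ≥ 1.
Base step (t = 1): P(1) = 18, and the closed form gives 18. They agree.
For the inductive step, assume it holds for an arbitrary r ≥ 1, so P(r) = -(-3)^r(2r + 3) + 3.
Then P(r+1) = P(r) + ((-3)^r(8r + 18)) = (-(-3)^r(2r + 3) + 3) + ((-3)^r(8r + 18)).
Simplifying, P(r+1) = 6(-3)^r·r + 15(-3)^r + 3 = -(-3)^(r+1)(2(r+1) + 3) + 3,
which is the closed form with t = r+1.
By induction, the statement is established for all t ≥ 1.

P(t) = -(-3)^t(2t + 3) + 3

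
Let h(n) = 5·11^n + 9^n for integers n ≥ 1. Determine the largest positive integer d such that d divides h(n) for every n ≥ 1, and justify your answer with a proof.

Computing the first values: h(1) = 64 and h(2) = 686; gcd(64, 686) = 2, so d ≤ 2.
We prove 2 | 5·11^n + 9^n for all n ≥ 1 by induction on n.
For the base case n = 1: h(1) = 64 = 2·(32), so 2 | h(1).
Inductive step: suppose the statement holds for some m ≥ 1, i.e. 2 | h(m). Then
h(m+1) − 11·h(m) = (5·11^(m+1) + 9^(m+1)) − 11·(5·11^m + 9^m) = (1)·9^m·(9 − 11) = (-2)·9^m. Since 2 | h(m) by the inductive hypothesis, 2 | 11·h(m); and 2 | -2 since -2 = 2·-1. Therefore 2 | h(m+1).
Hence, by induction on n, the claim holds for every n ≥ 1.
Therefore the largest such d is 2.

d = 2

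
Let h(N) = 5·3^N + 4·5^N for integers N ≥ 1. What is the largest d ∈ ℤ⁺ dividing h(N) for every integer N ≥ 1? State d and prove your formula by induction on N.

Computing the first values: h(1) = 35 and h(2) = 145; gcd(35, 145) = 5, so d ≤ 5.
We prove 5 | 5·3^N + 4·5^N for all N ≥ 1 by induction on N.
Base step (N = 1): h(1) = 35 = 5·(7), so 5 | h(1).
Inductive step: suppose the statement holds for some j ≥ 1, i.e. 5 | h(j). Then
h(j+1) − 5·h(j) = (5·3^(j+1) + 4·5^(j+1)) − 5·(5·3^j + 4·5^j) = (5)·3^j·(3 − 5) = (-10)·3^j. Since 5 | h(j) by the inductive hypothesis, 5 | 5·h(j); and 5 | -10 since -10 = 5·-2. Therefore 5 | h(j+1).
By induction, the statement is established for all N ≥ 1.
Therefore the largest such d is 5.

d = 5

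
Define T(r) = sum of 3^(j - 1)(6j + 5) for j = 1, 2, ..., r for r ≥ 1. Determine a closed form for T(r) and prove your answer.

We claim T(r) = 3^r(3r + 1) - 1 for all r ≥ 1.
Base case (r = 1): T(1) = 11, and the closed form gives 11. They agree.
Inductive step: assume the claim holds for r = j, so T(j) = 3^j(3j + 1) - 1.
Then T(j+1) = T(j) + (3^j(6j + 11)) = (3^j(3j + 1) - 1) + (3^j(6j + 11)).
Simplifying, T(j+1) = 9·3^j·j + 12·3^j - 1 = 3^(j+1)(3(j+1) + 1) - 1,
which is the closed form with r = j+1.
By the principle of mathematical induction, the result holds for all r ≥ 1.

T(r) = 3^r(3r + 1) - 1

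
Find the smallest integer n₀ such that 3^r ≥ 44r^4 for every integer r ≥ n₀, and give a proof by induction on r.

At r = 12: 531441 < 912384, so the inequality fails and n₀ ≥ 13. We prove 3^r ≥ 44r^4 for all r ≥ 13.
Base case (r = 13): 3^r = 1594323 and 44r^4 = 1256684, so 1594323 ≥ 1256684.
For the inductive step, assume it holds for an arbitrary k ≥ 13, so 3^k ≥ 44k^4.
Then 3^(k + 1) = 3·(3^k) ≥ 3·(44k^4).
Also, for k ≥ 13 we have 3·(44k^4) ≥ 44(k+1)^4, since 3 ≥ (1 + 1/k)^4 for all k ≥ 13.
Combining, 3^(k + 1) ≥ 44(k+1)^4.
This completes the induction.
Hence the smallest such n₀ is 13.

n₀ = 13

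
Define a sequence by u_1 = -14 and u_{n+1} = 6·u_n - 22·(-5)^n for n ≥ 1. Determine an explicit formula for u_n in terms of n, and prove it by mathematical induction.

Computing the first terms: u_1 = -14, u_2 = 26, u_3 = -394. This suggests u_n = 2(-5)^n - 4·6^(n - 1).
Base step (n = 1): the formula gives -14 = -14 = u_1.
For the inductive step, assume it holds for an arbitrary r ≥ 1, so u_r = 2(-5)^r - 4·6^(r - 1).
Then u_{r+1} = 6·u_r - 22·(-5)^r = 6·(2(-5)^r - 4·6^(r - 1)) - 22·(-5)^r = 2(-5)^(r + 1) - 4·6^r = 2(-5)^(r+1) - 4·6^((r+1) - 1),
which is the claimed formula at n = r+1.
Hence, by induction on n, the claim holds for every n ≥ 1.

u_n = 2(-5)^n - 4·6^(n - 1)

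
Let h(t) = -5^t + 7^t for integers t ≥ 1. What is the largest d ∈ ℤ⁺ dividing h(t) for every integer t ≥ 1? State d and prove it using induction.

d = 2

Computing the first values: h(1) = 2 and h(2) = 24; gcd(2, 24) = 2, so d ≤ 2.
We prove 2 | -5^t + 7^t for all t ≥ 1 by induction on t.
For the base case t = 1: h(1) = 2 = 2·(1), so 2 | h(1).
Suppose the result is true for t = r, i.e. 2 | h(r). Then
7^{r+1} − 5^{r+1} = 7·7^r − 5·5^r = 7·(7^r − 5^r) + (2)·5^r. The first term is divisible by 2 by the inductive hypothesis, and the second term (2)·5^r is divisible by 2 since 2 | 2. Hence 2 | h(r+1).
By induction, the statement is established for all t ≥ 1.
Therefore the largest such d is 2.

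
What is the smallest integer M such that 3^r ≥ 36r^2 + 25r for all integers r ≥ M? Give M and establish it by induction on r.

At r = 6: 729 < 1446, so the inequality fails and M ≥ 7. We prove 3^r ≥ 36r^2 + 25r for all r ≥ 7.
For the base case r = 7: 3^r = 2187 and 36r^2 + 25r = 1939, so 2187 ≥ 1939.
Inductive step: suppose the statement holds for some m ≥ 7, so 3^m ≥ 36m^2 + 25m.
Then 3^(m + 1) = 3·(3^m) ≥ 3·(36m^2 + 25m).
Also, for m ≥ 7 we have 3·(36m^2 + 25m) ≥ 36(m+1)^2 + 25(m+1), since 3·(36m^2 + 25m) − (36(m+1)^2 + 25(m+1)) = 72m^2 - 22m - 61, which is nonnegative for all m ≥ 7.
Combining, 3^(m + 1) ≥ 36(m+1)^2 + 25(m+1).
Hence, by induction on r, the claim holds for every r ≥ 7.
Hence the smallest such M is 7.

M = 7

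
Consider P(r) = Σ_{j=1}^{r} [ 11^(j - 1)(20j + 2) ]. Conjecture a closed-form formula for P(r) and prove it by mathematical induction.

We claim P(r) = 2·11^r·r for all r ≥ 1.
Base step (r = 1): P(1) = 22, and the closed form gives 22. They agree.
Inductive step: assume the claim holds for r = j, so P(j) = 2·11^j·j.
Then P(j+1) = P(j) + (11^j(20j + 22)) = (2·11^j·j) + (11^j(20j + 22)).
Simplifying, P(j+1) = 22·11^j(j + 1) = 2·11^(j+1)·(j+1),
which is the closed form with r = j+1.
By induction, the statement is established for all r ≥ 1.

P(r) = 2·11^r·r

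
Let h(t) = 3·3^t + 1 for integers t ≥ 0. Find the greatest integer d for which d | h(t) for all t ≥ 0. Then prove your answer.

Computing the first values: h(0) = 4 and h(1) = 10; gcd(4, 10) = 2, so d ≤ 2.
We prove 2 | 3·3^t + 1 for all t ≥ 0 by induction on t.
Base case (t = 0): h(0) = 4 = 2·(2), so 2 | h(0).
Inductive step: assume the claim holds for t = i, i.e. 2 | h(i). Then
h(i+1) = 3·3^(i+1) + 1 = 3·(3·3^i + 1) - 2 = 3·h(i) - 2. The first term is divisible by 2 by the inductive hypothesis, and -2 is divisible by 2. Hence 2 | h(i+1).
By the principle of mathematical induction, the result holds for all t ≥ 0.
Therefore the largest such d is 2.

d = 2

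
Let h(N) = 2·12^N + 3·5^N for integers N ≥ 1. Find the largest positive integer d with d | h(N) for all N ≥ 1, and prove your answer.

d = 3

Computing the first values: h(1) = 39 and h(2) = 363; gcd(39, 363) = 3, so d ≤ 3.
We prove 3 | 2·12^N + 3·5^N for all N ≥ 1 by induction on N.
When N = 1: h(1) = 39 = 3·(13), so 3 | h(1).
Suppose the result is true for N = m, i.e. 3 | h(m). Then
h(m+1) − 12·h(m) = (2·12^(m+1) + 3·5^(m+1)) − 12·(2·12^m + 3·5^m) = (3)·5^m·(5 − 12) = (-21)·5^m. Since 3 | h(m) by the inductive hypothesis, 3 | 12·h(m); and 3 | -21 since -21 = 3·-7. Therefore 3 | h(m+1).
This completes the induction.
Therefore the largest such d is 3.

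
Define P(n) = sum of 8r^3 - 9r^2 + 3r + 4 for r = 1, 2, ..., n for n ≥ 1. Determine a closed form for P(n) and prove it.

We claim P(n) = n(2n^3 + n^2 - n + 4) for all n ≥ 1.
Base case (n = 1): P(1) = 6, and the closed form gives 6. They agree.
Inductive step: suppose the statement holds for some r ≥ 1, so P(r) = r(2r^3 + r^2 - r + 4).
Then P(r+1) = P(r) + (8r^3 + 15r^2 + 9r + 6) = (r(2r^3 + r^2 - r + 4)) + (8r^3 + 15r^2 + 9r + 6).
Simplifying, P(r+1) = (r + 1)(2r^3 + 7r^2 + 7r + 6) = (r+1)(2(r+1)^3 + (r+1)^2 - (r+1) + 4),
which is the closed form with n = r+1.
By the principle of mathematical induction, the result holds for all n ≥ 1.

P(n) = n(2n^3 + n^2 - n + 4)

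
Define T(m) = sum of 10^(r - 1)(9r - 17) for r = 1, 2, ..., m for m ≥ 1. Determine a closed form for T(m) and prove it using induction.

We claim T(m) = 10^m(m - 2) + 2 for all m ≥ 1.
When m = 1: T(1) = -8, and the closed form gives -8. They agree.
Inductive step: assume the claim holds for m = r, so T(r) = 10^r(r - 2) + 2.
Then T(r+1) = T(r) + (10^r(9r - 8)) = (10^r(r - 2) + 2) + (10^r(9r - 8)).
Simplifying, T(r+1) = 10·10^r·r - 10·10^r + 2 = 10^(r+1)((r+1) - 2) + 2,
which is the closed form with m = r+1.
Hence, by induction on m, the claim holds for every m ≥ 1.

T(m) = 10^m(m - 2) + 2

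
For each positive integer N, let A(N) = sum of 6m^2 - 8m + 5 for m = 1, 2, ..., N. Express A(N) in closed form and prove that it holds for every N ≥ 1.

A(N) = N(2N^2 - N + 2)

We claim A(N) = N(2N^2 - N + 2) for all N ≥ 1.
When N = 1: A(1) = 3, and the closed form gives 3. They agree.
Inductive step: suppose the statement holds for some m ≥ 1, so A(m) = m(2m^2 - m + 2).
Then A(m+1) = A(m) + (6m^2 + 4m + 3) = (m(2m^2 - m + 2)) + (6m^2 + 4m + 3).
Simplifying, A(m+1) = (m + 1)(2m^2 + 3m + 3) = (m+1)(2(m+1)^2 - (m+1) + 2),
which is the closed form with N = m+1.
Hence, by induction on N, the claim holds for every N ≥ 1.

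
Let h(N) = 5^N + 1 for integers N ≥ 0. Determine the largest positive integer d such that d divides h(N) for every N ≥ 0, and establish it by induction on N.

Computing the first values: h(0) = 2 and h(1) = 6; gcd(2, 6) = 2, so d ≤ 2.
We prove 2 | 5^N + 1 for all N ≥ 0 by induction on N.
When N = 0: h(0) = 2 = 2·(1), so 2 | h(0).
Inductive step: suppose the statement holds for some r ≥ 0, i.e. 2 | h(r). Then
h(r+1) = 5^(r+1) + 1 = 5·(5^r + 1) - 4 = 5·h(r) - 4. The first term is divisible by 2 by the inductive hypothesis, and -4 is divisible by 2. Hence 2 | h(r+1).
By induction, the statement is established for all N ≥ 0.
Therefore the largest such d is 2.

d = 2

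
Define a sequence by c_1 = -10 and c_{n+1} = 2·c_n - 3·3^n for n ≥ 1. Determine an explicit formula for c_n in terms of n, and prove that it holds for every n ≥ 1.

Computing the first terms: c_1 = -10, c_2 = -29, c_3 = -85. This suggests c_n = -2^(n - 1) - 3^(n + 1).
When n = 1: the formula gives -10 = -10 = c_1.
For the inductive step, assume it holds for an arbitrary j ≥ 1, so c_j = -2^(j - 1) - 3^(j + 1).
Then c_{j+1} = 2·c_j - 3·3^j = 2·(-2^(j - 1) - 3^(j + 1)) - 3·3^j = -2^j - 3^(j + 2) = -2^((j+1) - 1) - 3^((j+1) + 1),
which is the claimed formula at n = j+1.
This completes the induction.

c_n = -2^(n - 1) - 3^(n + 1)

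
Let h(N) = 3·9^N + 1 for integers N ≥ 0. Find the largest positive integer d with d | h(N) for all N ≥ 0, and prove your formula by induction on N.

d = 4

Computing the first values: h(0) = 4 and h(1) = 28; gcd(4, 28) = 4, so d ≤ 4.
We prove 4 | 3·9^N + 1 for all N ≥ 0 by induction on N.
Base case (N = 0): h(0) = 4 = 4·(1), so 4 | h(0).
Inductive step: suppose the statement holds for some j ≥ 0, i.e. 4 | h(j). Then
h(j+1) = 3·9^(j+1) + 1 = 9·(3·9^j + 1) - 8 = 9·h(j) - 8. The first term is divisible by 4 by the inductive hypothesis, and -8 is divisible by 4. Hence 4 | h(j+1).
This completes the induction.
Therefore the largest such d is 4.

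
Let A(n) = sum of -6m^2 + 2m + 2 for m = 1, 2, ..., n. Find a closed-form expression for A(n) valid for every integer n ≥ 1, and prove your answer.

We claim A(n) = -2n(n^2 + n - 1) for all n ≥ 1.
Base step (n = 1): A(1) = -2, and the closed form gives -2. They agree.
Suppose the result is true for n = m, so A(m) = 2m(-m^2 - m + 1).
Then A(m+1) = A(m) + (2m - 6(m + 1)^2 + 4) = (2m(-m^2 - m + 1)) + (2m - 6(m + 1)^2 + 4).
Simplifying, A(m+1) = -2(m + 1)(m^2 + 3m + 1) = -2(m+1)((m+1)^2 + (m+1) - 1),
which is the closed form with n = m+1.
This completes the induction.

A(n) = -2n(n^2 + n - 1)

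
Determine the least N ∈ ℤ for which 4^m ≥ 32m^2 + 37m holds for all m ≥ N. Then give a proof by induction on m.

N = 5

At m = 4: 256 < 660, so the inequality fails and N ≥ 5. We prove 4^m ≥ 32m^2 + 37m for all m ≥ 5.
For the base case m = 5: 4^m = 1024 and 32m^2 + 37m = 985, so 1024 ≥ 985.
For the inductive step, assume it holds for an arbitrary j ≥ 5, so 4^j ≥ 32j^2 + 37j.
Then 4^(j + 1) = 4·(4^j) ≥ 4·(32j^2 + 37j).
Also, for j ≥ 5 we have 4·(32j^2 + 37j) ≥ 32(j+1)^2 + 37(j+1), since 4·(32j^2 + 37j) − (32(j+1)^2 + 37(j+1)) = 96j^2 + 47j - 69, which is nonnegative for all j ≥ 5.
Combining, 4^(j + 1) ≥ 32(j+1)^2 + 37(j+1).
Hence, by induction on m, the claim holds for every m ≥ 5.
Hence the smallest such N is 5.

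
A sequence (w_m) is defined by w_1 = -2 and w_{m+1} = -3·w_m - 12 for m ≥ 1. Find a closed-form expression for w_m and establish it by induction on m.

w_m = (-3)^(m - 1) - 3

Computing the first terms: w_1 = -2, w_2 = -6, w_3 = 6. This suggests w_m = (-3)^(m - 1) - 3.
Base step (m = 1): the formula gives -2 = -2 = w_1.
Inductive step: suppose the statement holds for some r ≥ 1, so w_r = (-3)^(r - 1) - 3.
Then w_{r+1} = -3·w_r - 12 = -3·((-3)^(r - 1) - 3) - 12 = (-3)^r - 3 = (-3)^((r+1) - 1) - 3,
which is the claimed formula at m = r+1.
This completes the induction.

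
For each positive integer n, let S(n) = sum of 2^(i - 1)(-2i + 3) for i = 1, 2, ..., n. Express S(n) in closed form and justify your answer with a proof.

S(n) = 2^n(-2n + 5) - 5

We claim S(n) = 2^n(-2n + 5) - 5 for all n ≥ 1.
When n = 1: S(1) = 1, and the closed form gives 1. They agree.
Suppose the result is true for n = i, so S(i) = 2^i(-2i + 5) - 5.
Then S(i+1) = S(i) + (2^i(-2i + 1)) = (2^i(-2i + 5) - 5) + (2^i(-2i + 1)).
Simplifying, S(i+1) = -4·2^i·i + 6·2^i - 5 = 2^(i+1)(-2(i+1) + 5) - 5,
which is the closed form with n = i+1.
By induction, the statement is established for all n ≥ 1.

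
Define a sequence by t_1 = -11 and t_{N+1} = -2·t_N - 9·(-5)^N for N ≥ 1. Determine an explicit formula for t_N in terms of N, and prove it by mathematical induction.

Computing the first terms: t_1 = -11, t_2 = 67, t_3 = -359. This suggests t_N = (-2)^(N + 1) + 3(-5)^N.
Base case (N = 1): the formula gives -11 = -11 = t_1.
Inductive step: assume the claim holds for N = r, so t_r = (-2)^(r + 1) + 3(-5)^r.
Then t_{r+1} = -2·t_r - 9·(-5)^r = -2·((-2)^(r + 1) + 3(-5)^r) - 9·(-5)^r = (-2)^(r + 2) + 3(-5)^(r + 1) = (-2)^((r+1) + 1) + 3(-5)^(r+1),
which is the claimed formula at N = r+1.
This completes the induction.

t_N = (-2)^(N + 1) + 3(-5)^N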